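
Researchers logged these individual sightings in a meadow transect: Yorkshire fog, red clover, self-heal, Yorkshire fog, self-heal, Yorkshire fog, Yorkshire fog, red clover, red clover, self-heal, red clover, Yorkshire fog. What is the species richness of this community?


Total individuals logged = 12
Distinct species (count of individuals): Yorkshire fog (5), red clover (4), self-heal (3)
Species richness = number of distinct species = 3

3


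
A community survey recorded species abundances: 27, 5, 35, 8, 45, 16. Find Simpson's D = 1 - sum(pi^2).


Total N = 27 + 5 + 35 + 8 + 45 + 16 = 136
Per-species terms:
  p = 27/136 = 0.198529; p^2 = 0.198529^2 = 0.039414
  p = 5/136 = 0.036765; p^2 = 0.036765^2 = 0.001352
  p = 35/136 = 0.257353; p^2 = 0.257353^2 = 0.066231
  p = 8/136 = 0.058824; p^2 = 0.058824^2 = 0.003460
  p = 45/136 = 0.330882; p^2 = 0.330882^2 = 0.109483
  p = 16/136 = 0.117647; p^2 = 0.117647^2 = 0.013841
sum(p^2) = 0.039414 + 0.001352 + 0.066231 + 0.003460 + 0.109483 + 0.013841 = 0.233781
D = 1 - 0.233781 = 0.766219 ≈ 0.7662

0.7662


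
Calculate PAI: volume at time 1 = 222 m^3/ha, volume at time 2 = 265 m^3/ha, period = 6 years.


PAI = (V2 - V1) / period = (265 - 222) / 6 = 43 / 6 = 7.1667 ≈ 7.17 m^3/ha/yr

7.17 m^3/ha/yr


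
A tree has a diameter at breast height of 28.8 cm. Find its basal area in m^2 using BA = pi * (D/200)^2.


D/200 = 28.8/200 = 0.144 m
(D/200)^2 = 0.144^2 = 0.020736
BA = 3.141593 * 0.020736 = 0.0651441 ≈ 0.0651 m^2

0.0651 m^2


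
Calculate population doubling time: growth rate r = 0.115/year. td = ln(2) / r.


td = ln(2) / 0.115 = 0.693147 / 0.115 = 6.02737 ≈ 6.0 years

6.0 years


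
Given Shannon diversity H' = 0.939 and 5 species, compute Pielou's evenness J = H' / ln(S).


ln(5) = 1.60944
J = H' / ln(S) = 0.939 / 1.60944 = 0.583433 ≈ 0.5834

0.5834


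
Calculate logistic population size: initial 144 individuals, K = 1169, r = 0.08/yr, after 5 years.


(K - N0)/N0 = (1169 - 144)/144 = 1025/144 = 7.11806
r*t = 0.08 * 5 = 0.4; exp(-0.4) = 0.670320
7.11806 * 0.670320 = 4.77138
1 + 4.77138 = 5.77138
N = 1169 / 5.77138 = 202.551 ≈ 203

203


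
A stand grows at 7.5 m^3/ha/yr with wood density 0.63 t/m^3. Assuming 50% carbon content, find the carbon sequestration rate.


C = 7.5 * 0.63 * 0.5 = 2.3625 ≈ 2.36 t C/ha/yr

2.36 t C/ha/yr


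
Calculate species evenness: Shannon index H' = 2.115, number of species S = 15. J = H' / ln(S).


ln(15) = 2.70805
J = H' / ln(S) = 2.115 / 2.70805 = 0.781005 ≈ 0.7810

0.7810


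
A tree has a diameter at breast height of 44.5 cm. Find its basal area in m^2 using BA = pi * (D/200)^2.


D/200 = 44.5/200 = 0.2225 m
(D/200)^2 = 0.2225^2 = 0.04950625
BA = 3.141593 * 0.04950625 = 0.155528 ≈ 0.1555 m^2

0.1555 m^2


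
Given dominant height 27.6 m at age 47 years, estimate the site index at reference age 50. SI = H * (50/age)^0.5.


50/47 = 1.06383
(1.06383)^0.5 = 1.03142
SI = 27.6 * 1.03142 = 28.4672 ≈ 28.5 m

28.5 m


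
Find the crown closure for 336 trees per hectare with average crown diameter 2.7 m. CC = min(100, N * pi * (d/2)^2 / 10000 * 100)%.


(d/2)^2 = (2.7/2)^2 = 1.35^2 = 1.8225
Crown area = 3.141593 * 1.8225 = 5.72555 m^2
N * area / 10000 * 100 = 336 * 5.72555 / 10000 * 100 = 19.2378
CC = min(100, 19.2378) = 19.2378 ≈ 19.2%

19.2%


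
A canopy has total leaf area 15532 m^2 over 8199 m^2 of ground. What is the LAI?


LAI = 15532 / 8199 = 1.8944 ≈ 1.89

1.89


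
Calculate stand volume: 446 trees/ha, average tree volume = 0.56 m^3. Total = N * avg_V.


V_stand = 446 * 0.56 = 249.76 ≈ 249.8 m^3/ha

249.8 m^3/ha


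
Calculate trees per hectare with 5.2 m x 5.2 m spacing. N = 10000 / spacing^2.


N = 10000 / 5.2^2 = 10000 / 27.04 = 369.822 ≈ 370 trees/ha

370 trees/ha


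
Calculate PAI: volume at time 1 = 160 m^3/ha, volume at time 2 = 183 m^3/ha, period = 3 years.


PAI = (V2 - V1) / period = (183 - 160) / 3 = 23 / 3 = 7.6667 ≈ 7.67 m^3/ha/yr

7.67 m^3/ha/yr


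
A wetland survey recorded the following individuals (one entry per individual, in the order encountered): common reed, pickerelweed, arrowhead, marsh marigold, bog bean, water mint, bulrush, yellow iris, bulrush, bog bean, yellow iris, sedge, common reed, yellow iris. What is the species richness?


Total individuals logged = 14
Distinct species (count of individuals): common reed (2), pickerelweed (1), arrowhead (1), marsh marigold (1), bog bean (2), water mint (1), bulrush (2), yellow iris (3), sedge (1)
Species richness = number of distinct species = 9

9


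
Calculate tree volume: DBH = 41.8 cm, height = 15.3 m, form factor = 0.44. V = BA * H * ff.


(D/200)^2 = (41.8/200)^2 = 0.209^2 = 0.043681
BA = 3.141593 * 0.043681 = 0.137228 m^2
V = 0.137228 * 15.3 * 0.44 = 0.923819 ≈ 0.924 m^3

0.924 m^3


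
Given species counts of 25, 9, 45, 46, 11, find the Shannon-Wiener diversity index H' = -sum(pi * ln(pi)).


Total N = 25 + 9 + 45 + 46 + 11 = 136
Per-species terms:
  p = 25/136 = 0.183824; ln(p) = -1.693777; p*ln(p) = 0.183824 * (-1.693777) = -0.311357
  p = 9/136 = 0.066176; ln(p) = -2.715437; p*ln(p) = 0.066176 * (-2.715437) = -0.179697
  p = 45/136 = 0.330882; ln(p) = -1.105993; p*ln(p) = 0.330882 * (-1.105993) = -0.365953
  p = 46/136 = 0.338235; ln(p) = -1.084014; p*ln(p) = 0.338235 * (-1.084014) = -0.366651
  p = 11/136 = 0.080882; ln(p) = -2.514764; p*ln(p) = 0.080882 * (-2.514764) = -0.203399
sum(p*ln(p)) = (-0.311357) + (-0.179697) + (-0.365953) + (-0.366651) + (-0.203399) = -1.427057
H' = -(-1.427057) = 1.427057 ≈ 1.4271

1.4271


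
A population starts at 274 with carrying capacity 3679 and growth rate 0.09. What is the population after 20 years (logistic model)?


(K - N0)/N0 = (3679 - 274)/274 = 3405/274 = 12.4270
r*t = 0.09 * 20 = 1.8; exp(-1.8) = 0.165299
12.4270 * 0.165299 = 2.05417
1 + 2.05417 = 3.05417
N = 3679 / 3.05417 = 1204.58 ≈ 1205

1205


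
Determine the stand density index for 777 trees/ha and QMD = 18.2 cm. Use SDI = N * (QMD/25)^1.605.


QMD/25 = 18.2/25 = 0.728
(0.728)^1.605 = exp(1.605 * ln(0.728)) = exp(1.605 * (-0.317454)) = exp(-0.509514) = 0.600787
SDI = 777 * 0.600787 = 466.811 ≈ 467

467


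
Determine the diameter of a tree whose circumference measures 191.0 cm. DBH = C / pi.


DBH = C / pi = 191.0 / 3.141593 = 60.7972 ≈ 60.80 cm

60.80 cm


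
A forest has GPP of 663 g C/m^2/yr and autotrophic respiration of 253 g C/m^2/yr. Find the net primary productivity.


NPP = GPP - Ra = 663 - 253 = 410 g C/m^2/yr

410 g C/m^2/yr


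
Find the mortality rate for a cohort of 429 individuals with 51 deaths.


Mortality rate = 51 / 429 = 0.118881 ≈ 0.1189

0.1189


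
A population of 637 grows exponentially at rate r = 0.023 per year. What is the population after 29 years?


r*t = 0.023 * 29 = 0.667
exp(0.667) = 1.94838
N = 637 * 1.94838 = 1241.12 ≈ 1241

1241


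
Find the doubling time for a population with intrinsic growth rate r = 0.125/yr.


td = ln(2) / 0.125 = 0.693147 / 0.125 = 5.54518 ≈ 5.5 years

5.5 years


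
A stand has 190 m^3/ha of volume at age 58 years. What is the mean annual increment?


MAI = 190 / 58 = 3.2759 ≈ 3.28 m^3/ha/yr

3.28 m^3/ha/yr


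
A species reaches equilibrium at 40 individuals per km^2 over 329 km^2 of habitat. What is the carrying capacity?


K = 40 * 329 = 13160 individuals

13160 individuals


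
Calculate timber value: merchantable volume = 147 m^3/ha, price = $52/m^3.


Value = 147 * 52 = $7644/ha

$7644/ha


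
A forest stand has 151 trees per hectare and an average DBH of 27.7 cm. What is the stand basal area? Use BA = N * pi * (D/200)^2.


(D/200)^2 = (27.7/200)^2 = 0.1385^2 = 0.01918225
Individual BA = 3.141593 * 0.01918225 = 0.0602628 m^2
Stand BA = 151 * 0.0602628 = 9.09968 ≈ 9.10 m^2/ha

9.10 m^2/ha


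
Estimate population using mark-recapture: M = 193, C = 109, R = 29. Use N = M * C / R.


N = M * C / R = 193 * 109 / 29 = 21037 / 29 = 725.41 ≈ 725

725 individuals


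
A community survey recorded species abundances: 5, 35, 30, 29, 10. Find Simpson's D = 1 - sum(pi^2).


Total N = 5 + 35 + 30 + 29 + 10 = 109
Per-species terms:
  p = 5/109 = 0.045872; p^2 = 0.045872^2 = 0.002104
  p = 35/109 = 0.321101; p^2 = 0.321101^2 = 0.103106
  p = 30/109 = 0.275229; p^2 = 0.275229^2 = 0.075751
  p = 29/109 = 0.266055; p^2 = 0.266055^2 = 0.070785
  p = 10/109 = 0.091743; p^2 = 0.091743^2 = 0.008417
sum(p^2) = 0.002104 + 0.103106 + 0.075751 + 0.070785 + 0.008417 = 0.260163
D = 1 - 0.260163 = 0.739837 ≈ 0.7398

0.7398


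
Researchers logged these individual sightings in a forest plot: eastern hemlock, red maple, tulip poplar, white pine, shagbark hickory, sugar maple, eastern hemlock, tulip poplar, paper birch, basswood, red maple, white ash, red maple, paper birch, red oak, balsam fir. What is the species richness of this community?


Total individuals logged = 16
Distinct species (count of individuals): eastern hemlock (2), red maple (3), tulip poplar (2), white pine (1), shagbark hickory (1), sugar maple (1), paper birch (2), basswood (1), white ash (1), red oak (1), balsam fir (1)
Species richness = number of distinct species = 11

11


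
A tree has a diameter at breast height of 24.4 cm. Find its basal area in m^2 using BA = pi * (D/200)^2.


D/200 = 24.4/200 = 0.122 m
(D/200)^2 = 0.122^2 = 0.014884
BA = 3.141593 * 0.014884 = 0.0467595 ≈ 0.0468 m^2

0.0468 m^2


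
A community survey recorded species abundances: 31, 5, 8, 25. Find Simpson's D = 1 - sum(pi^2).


Total N = 31 + 5 + 8 + 25 = 69
Per-species terms:
  p = 31/69 = 0.449275; p^2 = 0.449275^2 = 0.201848
  p = 5/69 = 0.072464; p^2 = 0.072464^2 = 0.005251
  p = 8/69 = 0.115942; p^2 = 0.115942^2 = 0.013443
  p = 25/69 = 0.362319; p^2 = 0.362319^2 = 0.131275
sum(p^2) = 0.201848 + 0.005251 + 0.013443 + 0.131275 = 0.351817
D = 1 - 0.351817 = 0.648183 ≈ 0.6482

0.6482


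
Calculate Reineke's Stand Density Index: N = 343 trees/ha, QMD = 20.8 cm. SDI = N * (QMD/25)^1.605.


QMD/25 = 20.8/25 = 0.832
(0.832)^1.605 = exp(1.605 * ln(0.832)) = exp(1.605 * (-0.183923)) = exp(-0.295196) = 0.744386
SDI = 343 * 0.744386 = 255.324 ≈ 255

255


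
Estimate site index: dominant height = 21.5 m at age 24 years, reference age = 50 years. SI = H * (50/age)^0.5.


50/24 = 2.08333
(2.08333)^0.5 = 1.44337
SI = 21.5 * 1.44337 = 31.0325 ≈ 31.0 m

31.0 m


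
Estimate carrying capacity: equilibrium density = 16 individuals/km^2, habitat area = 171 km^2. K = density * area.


K = 16 * 171 = 2736 individuals

2736 individuals


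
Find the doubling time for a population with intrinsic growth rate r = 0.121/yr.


td = ln(2) / 0.121 = 0.693147 / 0.121 = 5.72849 ≈ 5.7 years

5.7 years


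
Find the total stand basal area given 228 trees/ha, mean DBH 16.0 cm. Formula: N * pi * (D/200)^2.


(D/200)^2 = (16.0/200)^2 = 0.08^2 = 0.0064
Individual BA = 3.141593 * 0.0064 = 0.0201062 m^2
Stand BA = 228 * 0.0201062 = 4.58421 ≈ 4.58 m^2/ha

4.58 m^2/ha


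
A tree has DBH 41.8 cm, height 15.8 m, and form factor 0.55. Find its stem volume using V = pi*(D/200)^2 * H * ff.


(D/200)^2 = (41.8/200)^2 = 0.209^2 = 0.043681
BA = 3.141593 * 0.043681 = 0.137228 m^2
V = 0.137228 * 15.8 * 0.55 = 1.19251 ≈ 1.193 m^3

1.193 m^3


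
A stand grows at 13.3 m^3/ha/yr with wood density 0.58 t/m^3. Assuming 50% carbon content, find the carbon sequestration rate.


C = 13.3 * 0.58 * 0.5 = 3.857 ≈ 3.86 t C/ha/yr

3.86 t C/ha/yr


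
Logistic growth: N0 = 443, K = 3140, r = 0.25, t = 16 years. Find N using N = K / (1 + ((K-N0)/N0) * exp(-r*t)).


(K - N0)/N0 = (3140 - 443)/443 = 2697/443 = 6.08804
r*t = 0.25 * 16 = 4; exp(-4) = 0.0183156
6.08804 * 0.0183156 = 0.111506
1 + 0.111506 = 1.11151
N = 3140 / 1.11151 = 2824.99 ≈ 2825

2825


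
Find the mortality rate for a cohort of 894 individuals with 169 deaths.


Mortality rate = 169 / 894 = 0.189038 ≈ 0.1890

0.1890


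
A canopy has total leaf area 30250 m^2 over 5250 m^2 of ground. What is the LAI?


LAI = 30250 / 5250 = 5.7619 ≈ 5.76

5.76


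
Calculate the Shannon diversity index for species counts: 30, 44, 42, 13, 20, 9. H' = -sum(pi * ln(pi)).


Total N = 30 + 44 + 42 + 13 + 20 + 9 = 158
Per-species terms:
  p = 30/158 = 0.189873; ln(p) = -1.661400; p*ln(p) = 0.189873 * (-1.661400) = -0.315455
  p = 44/158 = 0.278481; ln(p) = -1.278405; p*ln(p) = 0.278481 * (-1.278405) = -0.356012
  p = 42/158 = 0.265823; ln(p) = -1.324925; p*ln(p) = 0.265823 * (-1.324925) = -0.352196
  p = 13/158 = 0.082278; ln(p) = -2.497652; p*ln(p) = 0.082278 * (-2.497652) = -0.205502
  p = 20/158 = 0.126582; ln(p) = -2.066865; p*ln(p) = 0.126582 * (-2.066865) = -0.261628
  p = 9/158 = 0.056962; ln(p) = -2.865371; p*ln(p) = 0.056962 * (-2.865371) = -0.163217
sum(p*ln(p)) = (-0.315455) + (-0.356012) + (-0.352196) + (-0.205502) + (-0.261628) + (-0.163217) = -1.654010
H' = -(-1.654010) = 1.654010 ≈ 1.6540

1.6540


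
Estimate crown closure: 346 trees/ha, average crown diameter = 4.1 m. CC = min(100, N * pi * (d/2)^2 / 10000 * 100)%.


(d/2)^2 = (4.1/2)^2 = 2.05^2 = 4.2025
Crown area = 3.141593 * 4.2025 = 13.2025 m^2
N * area / 10000 * 100 = 346 * 13.2025 / 10000 * 100 = 45.6807
CC = min(100, 45.6807) = 45.6807 ≈ 45.7%

45.7%


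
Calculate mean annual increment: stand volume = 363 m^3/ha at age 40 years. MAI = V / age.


MAI = 363 / 40 = 9.0750 ≈ 9.08 m^3/ha/yr

9.08 m^3/ha/yr


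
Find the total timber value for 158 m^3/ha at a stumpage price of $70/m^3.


Value = 158 * 70 = $11060/ha

$11060/ha


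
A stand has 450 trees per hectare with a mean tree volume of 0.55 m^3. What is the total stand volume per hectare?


V_stand = 450 * 0.55 = 247.5 m^3/ha

247.5 m^3/ha


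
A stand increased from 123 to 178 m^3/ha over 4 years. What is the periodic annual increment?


PAI = (V2 - V1) / period = (178 - 123) / 4 = 55 / 4 = 13.75 m^3/ha/yr

13.75 m^3/ha/yr


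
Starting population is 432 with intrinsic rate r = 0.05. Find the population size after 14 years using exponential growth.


r*t = 0.05 * 14 = 0.7
exp(0.7) = 2.01375
N = 432 * 2.01375 = 869.940 ≈ 870

870


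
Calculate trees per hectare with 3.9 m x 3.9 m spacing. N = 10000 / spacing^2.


N = 10000 / 3.9^2 = 10000 / 15.21 = 657.462 ≈ 657 trees/ha

657 trees/ha


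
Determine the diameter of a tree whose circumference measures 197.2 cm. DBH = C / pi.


DBH = C / pi = 197.2 / 3.141593 = 62.7707 ≈ 62.77 cm

62.77 cm


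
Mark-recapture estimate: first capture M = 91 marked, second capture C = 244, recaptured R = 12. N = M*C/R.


N = M * C / R = 91 * 244 / 12 = 22204 / 12 = 1850.33 ≈ 1850

1850 individuals


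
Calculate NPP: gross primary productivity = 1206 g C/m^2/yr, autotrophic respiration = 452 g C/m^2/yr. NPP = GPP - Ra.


NPP = GPP - Ra = 1206 - 452 = 754 g C/m^2/yr

754 g C/m^2/yr


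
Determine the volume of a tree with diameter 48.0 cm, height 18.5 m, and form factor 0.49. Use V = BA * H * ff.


(D/200)^2 = (48.0/200)^2 = 0.24^2 = 0.0576
BA = 3.141593 * 0.0576 = 0.180956 m^2
V = 0.180956 * 18.5 * 0.49 = 1.64037 ≈ 1.640 m^3

1.640 m^3


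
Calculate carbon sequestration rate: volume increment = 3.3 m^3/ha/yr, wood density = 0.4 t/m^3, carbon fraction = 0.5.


C = 3.3 * 0.4 * 0.5 = 0.66 t C/ha/yr

0.66 t C/ha/yr


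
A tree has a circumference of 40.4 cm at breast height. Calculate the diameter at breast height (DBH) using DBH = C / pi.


DBH = C / pi = 40.4 / 3.141593 = 12.8597 ≈ 12.86 cm

12.86 cm


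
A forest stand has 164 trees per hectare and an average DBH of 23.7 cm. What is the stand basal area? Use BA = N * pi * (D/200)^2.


(D/200)^2 = (23.7/200)^2 = 0.1185^2 = 0.01404225
Individual BA = 3.141593 * 0.01404225 = 0.0441150 m^2
Stand BA = 164 * 0.0441150 = 7.23486 ≈ 7.23 m^2/ha

7.23 m^2/ha


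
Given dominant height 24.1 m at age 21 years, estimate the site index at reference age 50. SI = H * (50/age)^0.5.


50/21 = 2.38095
(2.38095)^0.5 = 1.54303
SI = 24.1 * 1.54303 = 37.1870 ≈ 37.2 m

37.2 m


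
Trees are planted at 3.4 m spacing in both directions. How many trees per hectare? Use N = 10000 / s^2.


N = 10000 / 3.4^2 = 10000 / 11.56 = 865.052 ≈ 865 trees/ha

865 trees/ha


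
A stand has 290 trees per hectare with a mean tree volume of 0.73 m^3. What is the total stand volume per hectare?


V_stand = 290 * 0.73 = 211.7 m^3/ha

211.7 m^3/ha


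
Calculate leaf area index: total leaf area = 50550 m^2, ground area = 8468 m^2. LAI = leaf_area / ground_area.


LAI = 50550 / 8468 = 5.9695 ≈ 5.97

5.97


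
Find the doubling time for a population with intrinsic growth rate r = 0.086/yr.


td = ln(2) / 0.086 = 0.693147 / 0.086 = 8.05985 ≈ 8.1 years

8.1 years


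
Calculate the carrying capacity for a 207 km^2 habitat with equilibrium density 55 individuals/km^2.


K = 55 * 207 = 11385 individuals

11385 individuals


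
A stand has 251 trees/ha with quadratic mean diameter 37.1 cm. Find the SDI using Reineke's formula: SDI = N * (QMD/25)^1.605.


QMD/25 = 37.1/25 = 1.484
(1.484)^1.605 = exp(1.605 * ln(1.484)) = exp(1.605 * 0.394741) = exp(0.633559) = 1.88430
SDI = 251 * 1.88430 = 472.959 ≈ 473

473


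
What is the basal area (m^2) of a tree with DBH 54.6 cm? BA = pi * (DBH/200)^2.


D/200 = 54.6/200 = 0.273 m
(D/200)^2 = 0.273^2 = 0.074529
BA = 3.141593 * 0.074529 = 0.234140 ≈ 0.2341 m^2

0.2341 m^2


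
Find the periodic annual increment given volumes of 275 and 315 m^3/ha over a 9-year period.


PAI = (V2 - V1) / period = (315 - 275) / 9 = 40 / 9 = 4.4444 ≈ 4.44 m^3/ha/yr

4.44 m^3/ha/yr


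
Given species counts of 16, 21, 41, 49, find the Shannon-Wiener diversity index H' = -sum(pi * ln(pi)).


Total N = 16 + 21 + 41 + 49 = 127
Per-species terms:
  p = 16/127 = 0.125984; ln(p) = -2.071600; p*ln(p) = 0.125984 * (-2.071600) = -0.260988
  p = 21/127 = 0.165354; ln(p) = -1.799667; p*ln(p) = 0.165354 * (-1.799667) = -0.297582
  p = 41/127 = 0.322835; ln(p) = -1.130614; p*ln(p) = 0.322835 * (-1.130614) = -0.365002
  p = 49/127 = 0.385827; ln(p) = -0.952366; p*ln(p) = 0.385827 * (-0.952366) = -0.367449
sum(p*ln(p)) = (-0.260988) + (-0.297582) + (-0.365002) + (-0.367449) = -1.291021
H' = -(-1.291021) = 1.291021 ≈ 1.2910

1.2910


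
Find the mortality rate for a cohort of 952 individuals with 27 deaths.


Mortality rate = 27 / 952 = 0.028361 ≈ 0.0284

0.0284


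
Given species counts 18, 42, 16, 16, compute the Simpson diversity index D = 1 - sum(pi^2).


Total N = 18 + 42 + 16 + 16 = 92
Per-species terms:
  p = 18/92 = 0.195652; p^2 = 0.195652^2 = 0.038280
  p = 42/92 = 0.456522; p^2 = 0.456522^2 = 0.208412
  p = 16/92 = 0.173913; p^2 = 0.173913^2 = 0.030246
  p = 16/92 = 0.173913; p^2 = 0.173913^2 = 0.030246
sum(p^2) = 0.038280 + 0.208412 + 0.030246 + 0.030246 = 0.307184
D = 1 - 0.307184 = 0.692816 ≈ 0.6928

0.6928


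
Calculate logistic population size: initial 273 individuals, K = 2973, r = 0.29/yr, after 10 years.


(K - N0)/N0 = (2973 - 273)/273 = 2700/273 = 9.89011
r*t = 0.29 * 10 = 2.9; exp(-2.9) = 0.0550232
9.89011 * 0.0550232 = 0.544186
1 + 0.544186 = 1.54419
N = 2973 / 1.54419 = 1925.28 ≈ 1925

1925


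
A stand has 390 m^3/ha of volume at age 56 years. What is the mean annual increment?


MAI = 390 / 56 = 6.9643 ≈ 6.96 m^3/ha/yr

6.96 m^3/ha/yr


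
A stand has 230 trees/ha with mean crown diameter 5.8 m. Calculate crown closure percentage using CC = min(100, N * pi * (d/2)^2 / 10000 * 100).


(d/2)^2 = (5.8/2)^2 = 2.9^2 = 8.41
Crown area = 3.141593 * 8.41 = 26.4208 m^2
N * area / 10000 * 100 = 230 * 26.4208 / 10000 * 100 = 60.7678
CC = min(100, 60.7678) = 60.7678 ≈ 60.8%

60.8%


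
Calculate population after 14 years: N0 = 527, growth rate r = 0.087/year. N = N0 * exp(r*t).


r*t = 0.087 * 14 = 1.218
exp(1.218) = 3.38042
N = 527 * 3.38042 = 1781.48 ≈ 1781

1781


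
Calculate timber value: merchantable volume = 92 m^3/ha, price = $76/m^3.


Value = 92 * 76 = $6992/ha

$6992/ha


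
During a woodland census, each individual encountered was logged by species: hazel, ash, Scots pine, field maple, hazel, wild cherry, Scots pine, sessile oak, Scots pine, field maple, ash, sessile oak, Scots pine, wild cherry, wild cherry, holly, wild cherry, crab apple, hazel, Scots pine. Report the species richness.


Total individuals logged = 20
Distinct species (count of individuals): hazel (3), ash (2), Scots pine (5), field maple (2), wild cherry (4), sessile oak (2), holly (1), crab apple (1)
Species richness = number of distinct species = 8

8


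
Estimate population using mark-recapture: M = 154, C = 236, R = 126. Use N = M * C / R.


N = M * C / R = 154 * 236 / 126 = 36344 / 126 = 288.44 ≈ 288

288 individuals


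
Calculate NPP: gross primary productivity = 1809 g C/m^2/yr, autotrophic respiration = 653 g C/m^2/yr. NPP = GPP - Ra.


NPP = GPP - Ra = 1809 - 653 = 1156 g C/m^2/yr

1156 g C/m^2/yr


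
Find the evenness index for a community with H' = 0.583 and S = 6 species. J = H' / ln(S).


ln(6) = 1.79176
J = H' / ln(S) = 0.583 / 1.79176 = 0.325378 ≈ 0.3254

0.3254


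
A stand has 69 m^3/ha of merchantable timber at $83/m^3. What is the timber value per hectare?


Value = 69 * 83 = $5727/ha

$5727/ha


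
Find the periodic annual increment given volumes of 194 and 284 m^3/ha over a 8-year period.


PAI = (V2 - V1) / period = (284 - 194) / 8 = 90 / 8 = 11.25 m^3/ha/yr

11.25 m^3/ha/yr


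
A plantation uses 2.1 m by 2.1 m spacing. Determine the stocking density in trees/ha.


N = 10000 / 2.1^2 = 10000 / 4.41 = 2267.57 ≈ 2268 trees/ha

2268 trees/ha


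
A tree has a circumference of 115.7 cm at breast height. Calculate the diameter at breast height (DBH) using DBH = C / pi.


DBH = C / pi = 115.7 / 3.141593 = 36.8284 ≈ 36.83 cm

36.83 cm


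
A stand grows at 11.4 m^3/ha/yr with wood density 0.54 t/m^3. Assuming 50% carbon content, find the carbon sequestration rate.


C = 11.4 * 0.54 * 0.5 = 3.078 ≈ 3.08 t C/ha/yr

3.08 t C/ha/yr


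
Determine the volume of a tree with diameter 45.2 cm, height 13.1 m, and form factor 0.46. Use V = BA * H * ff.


(D/200)^2 = (45.2/200)^2 = 0.226^2 = 0.051076
BA = 3.141593 * 0.051076 = 0.160460 m^2
V = 0.160460 * 13.1 * 0.46 = 0.966932 ≈ 0.967 m^3

0.967 m^3


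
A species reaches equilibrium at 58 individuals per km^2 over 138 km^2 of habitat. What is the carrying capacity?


K = 58 * 138 = 8004 individuals

8004 individuals


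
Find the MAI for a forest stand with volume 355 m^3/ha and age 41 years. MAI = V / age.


MAI = 355 / 41 = 8.6585 ≈ 8.66 m^3/ha/yr

8.66 m^3/ha/yr


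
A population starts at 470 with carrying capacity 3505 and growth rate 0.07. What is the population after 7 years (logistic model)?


(K - N0)/N0 = (3505 - 470)/470 = 3035/470 = 6.45745
r*t = 0.07 * 7 = 0.49; exp(-0.49) = 0.612626
6.45745 * 0.612626 = 3.95600
1 + 3.95600 = 4.95600
N = 3505 / 4.95600 = 707.224 ≈ 707

707


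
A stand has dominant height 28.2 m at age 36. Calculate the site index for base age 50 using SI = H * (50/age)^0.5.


50/36 = 1.38889
(1.38889)^0.5 = 1.17851
SI = 28.2 * 1.17851 = 33.2340 ≈ 33.2 m

33.2 m


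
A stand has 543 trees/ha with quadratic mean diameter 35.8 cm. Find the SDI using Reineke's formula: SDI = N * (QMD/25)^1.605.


QMD/25 = 35.8/25 = 1.432
(1.432)^1.605 = exp(1.605 * ln(1.432)) = exp(1.605 * 0.359072) = exp(0.576311) = 1.77946
SDI = 543 * 1.77946 = 966.247 ≈ 966

966


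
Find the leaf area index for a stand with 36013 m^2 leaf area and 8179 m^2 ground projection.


LAI = 36013 / 8179 = 4.4031 ≈ 4.40

4.40


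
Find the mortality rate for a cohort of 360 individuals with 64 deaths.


Mortality rate = 64 / 360 = 0.177778 ≈ 0.1778

0.1778


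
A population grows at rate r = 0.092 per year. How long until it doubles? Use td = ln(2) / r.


td = ln(2) / 0.092 = 0.693147 / 0.092 = 7.53421 ≈ 7.5 years

7.5 years


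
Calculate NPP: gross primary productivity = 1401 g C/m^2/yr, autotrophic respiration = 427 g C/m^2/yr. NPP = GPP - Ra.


NPP = GPP - Ra = 1401 - 427 = 974 g C/m^2/yr

974 g C/m^2/yr


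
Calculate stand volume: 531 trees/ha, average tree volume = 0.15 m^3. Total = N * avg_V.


V_stand = 531 * 0.15 = 79.65 ≈ 79.7 m^3/ha

79.7 m^3/ha


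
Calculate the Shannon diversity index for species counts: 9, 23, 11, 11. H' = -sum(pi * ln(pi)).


Total N = 9 + 23 + 11 + 11 = 54
Per-species terms:
  p = 9/54 = 0.166667; ln(p) = -1.791757; p*ln(p) = 0.166667 * (-1.791757) = -0.298627
  p = 23/54 = 0.425926; ln(p) = -0.853490; p*ln(p) = 0.425926 * (-0.853490) = -0.363524
  p = 11/54 = 0.203704; ln(p) = -1.591087; p*ln(p) = 0.203704 * (-1.591087) = -0.324111
  p = 11/54 = 0.203704; ln(p) = -1.591087; p*ln(p) = 0.203704 * (-1.591087) = -0.324111
sum(p*ln(p)) = (-0.298627) + (-0.363524) + (-0.324111) + (-0.324111) = -1.310373
H' = -(-1.310373) = 1.310373 ≈ 1.3104

1.3104


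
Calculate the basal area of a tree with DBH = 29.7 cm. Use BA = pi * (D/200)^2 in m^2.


D/200 = 29.7/200 = 0.1485 m
(D/200)^2 = 0.1485^2 = 0.02205225
BA = 3.141593 * 0.02205225 = 0.0692792 ≈ 0.0693 m^2

0.0693 m^2


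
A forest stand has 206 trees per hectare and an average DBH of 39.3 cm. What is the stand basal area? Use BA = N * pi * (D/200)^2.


(D/200)^2 = (39.3/200)^2 = 0.1965^2 = 0.03861225
Individual BA = 3.141593 * 0.03861225 = 0.121304 m^2
Stand BA = 206 * 0.121304 = 24.9886 ≈ 24.99 m^2/ha

24.99 m^2/ha


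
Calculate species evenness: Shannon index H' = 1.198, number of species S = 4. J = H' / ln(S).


ln(4) = 1.38629
J = H' / ln(S) = 1.198 / 1.38629 = 0.864177 ≈ 0.8642

0.8642


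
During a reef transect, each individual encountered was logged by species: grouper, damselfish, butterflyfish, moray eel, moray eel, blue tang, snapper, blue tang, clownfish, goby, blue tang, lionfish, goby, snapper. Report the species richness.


Total individuals logged = 14
Distinct species (count of individuals): grouper (1), damselfish (1), butterflyfish (1), moray eel (2), blue tang (3), snapper (2), clownfish (1), goby (2), lionfish (1)
Species richness = number of distinct species = 9

9


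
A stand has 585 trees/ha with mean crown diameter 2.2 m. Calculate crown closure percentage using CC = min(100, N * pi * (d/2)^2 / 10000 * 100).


(d/2)^2 = (2.2/2)^2 = 1.1^2 = 1.21
Crown area = 3.141593 * 1.21 = 3.80133 m^2
N * area / 10000 * 100 = 585 * 3.80133 / 10000 * 100 = 22.2378
CC = min(100, 22.2378) = 22.2378 ≈ 22.2%

22.2%


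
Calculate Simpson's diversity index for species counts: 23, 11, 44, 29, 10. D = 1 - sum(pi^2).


Total N = 23 + 11 + 44 + 29 + 10 = 117
Per-species terms:
  p = 23/117 = 0.196581; p^2 = 0.196581^2 = 0.038644
  p = 11/117 = 0.094017; p^2 = 0.094017^2 = 0.008839
  p = 44/117 = 0.376068; p^2 = 0.376068^2 = 0.141427
  p = 29/117 = 0.247863; p^2 = 0.247863^2 = 0.061436
  p = 10/117 = 0.085470; p^2 = 0.085470^2 = 0.007305
sum(p^2) = 0.038644 + 0.008839 + 0.141427 + 0.061436 + 0.007305 = 0.257651
D = 1 - 0.257651 = 0.742349 ≈ 0.7423

0.7423


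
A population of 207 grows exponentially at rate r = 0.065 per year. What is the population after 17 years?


r*t = 0.065 * 17 = 1.105
exp(1.105) = 3.01922
N = 207 * 3.01922 = 624.979 ≈ 625

625


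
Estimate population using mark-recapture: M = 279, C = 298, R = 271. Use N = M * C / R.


N = M * C / R = 279 * 298 / 271 = 83142 / 271 = 306.80 ≈ 307

307 individuals


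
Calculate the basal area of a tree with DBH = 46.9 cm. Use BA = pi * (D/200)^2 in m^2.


D/200 = 46.9/200 = 0.2345 m
(D/200)^2 = 0.2345^2 = 0.05499025
BA = 3.141593 * 0.05499025 = 0.172757 ≈ 0.1728 m^2

0.1728 m^2


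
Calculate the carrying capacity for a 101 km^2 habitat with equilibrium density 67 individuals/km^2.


K = 67 * 101 = 6767 individuals

6767 individuals


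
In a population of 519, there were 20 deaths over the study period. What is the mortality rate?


Mortality rate = 20 / 519 = 0.038536 ≈ 0.0385

0.0385


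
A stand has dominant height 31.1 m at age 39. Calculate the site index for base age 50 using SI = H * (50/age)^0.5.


50/39 = 1.28205
(1.28205)^0.5 = 1.13228
SI = 31.1 * 1.13228 = 35.2139 ≈ 35.2 m

35.2 m


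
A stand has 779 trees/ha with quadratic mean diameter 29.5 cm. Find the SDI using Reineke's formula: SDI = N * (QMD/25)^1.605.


QMD/25 = 29.5/25 = 1.18
(1.18)^1.605 = exp(1.605 * ln(1.18)) = exp(1.605 * 0.165514) = exp(0.265650) = 1.30428
SDI = 779 * 1.30428 = 1016.03 ≈ 1016

1016


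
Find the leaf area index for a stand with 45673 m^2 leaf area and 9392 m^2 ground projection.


LAI = 45673 / 9392 = 4.8630 ≈ 4.86

4.86


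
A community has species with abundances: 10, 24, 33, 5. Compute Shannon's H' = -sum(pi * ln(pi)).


Total N = 10 + 24 + 33 + 5 = 72
Per-species terms:
  p = 10/72 = 0.138889; ln(p) = -1.974080; p*ln(p) = 0.138889 * (-1.974080) = -0.274178
  p = 24/72 = 0.333333; ln(p) = -1.098613; p*ln(p) = 0.333333 * (-1.098613) = -0.366204
  p = 33/72 = 0.458333; ln(p) = -0.780159; p*ln(p) = 0.458333 * (-0.780159) = -0.357573
  p = 5/72 = 0.069444; ln(p) = -2.667235; p*ln(p) = 0.069444 * (-2.667235) = -0.185223
sum(p*ln(p)) = (-0.274178) + (-0.366204) + (-0.357573) + (-0.185223) = -1.183178
H' = -(-1.183178) = 1.183178 ≈ 1.1832

1.1832


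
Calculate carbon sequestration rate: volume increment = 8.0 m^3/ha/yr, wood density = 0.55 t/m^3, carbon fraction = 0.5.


C = 8.0 * 0.55 * 0.5 = 2.20 t C/ha/yr

2.20 t C/ha/yr


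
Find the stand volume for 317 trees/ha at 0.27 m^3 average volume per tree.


V_stand = 317 * 0.27 = 85.59 ≈ 85.6 m^3/ha

85.6 m^3/ha


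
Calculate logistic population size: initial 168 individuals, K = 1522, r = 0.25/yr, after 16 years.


(K - N0)/N0 = (1522 - 168)/168 = 1354/168 = 8.05952
r*t = 0.25 * 16 = 4; exp(-4) = 0.0183156
8.05952 * 0.0183156 = 0.147615
1 + 0.147615 = 1.14762
N = 1522 / 1.14762 = 1326.22 ≈ 1326

1326


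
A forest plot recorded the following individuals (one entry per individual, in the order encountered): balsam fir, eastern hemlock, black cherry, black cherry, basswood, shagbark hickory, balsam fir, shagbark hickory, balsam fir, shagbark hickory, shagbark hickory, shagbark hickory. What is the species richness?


Total individuals logged = 12
Distinct species (count of individuals): balsam fir (3), eastern hemlock (1), black cherry (2), basswood (1), shagbark hickory (5)
Species richness = number of distinct species = 5

5


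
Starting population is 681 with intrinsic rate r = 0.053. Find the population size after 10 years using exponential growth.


r*t = 0.053 * 10 = 0.53
exp(0.53) = 1.69893
N = 681 * 1.69893 = 1156.97 ≈ 1157

1157


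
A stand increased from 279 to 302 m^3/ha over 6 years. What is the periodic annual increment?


PAI = (V2 - V1) / period = (302 - 279) / 6 = 23 / 6 = 3.8333 ≈ 3.83 m^3/ha/yr

3.83 m^3/ha/yr


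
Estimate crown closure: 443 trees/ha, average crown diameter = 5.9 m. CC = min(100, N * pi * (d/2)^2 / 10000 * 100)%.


(d/2)^2 = (5.9/2)^2 = 2.95^2 = 8.7025
Crown area = 3.141593 * 8.7025 = 27.3397 m^2
N * area / 10000 * 100 = 443 * 27.3397 / 10000 * 100 = 121.115
CC = min(100, 121.115) = 100%

100%


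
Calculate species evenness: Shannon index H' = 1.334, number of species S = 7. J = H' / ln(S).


ln(7) = 1.94591
J = H' / ln(S) = 1.334 / 1.94591 = 0.685540 ≈ 0.6855

0.6855


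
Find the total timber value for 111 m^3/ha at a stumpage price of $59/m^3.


Value = 111 * 59 = $6549/ha

$6549/ha


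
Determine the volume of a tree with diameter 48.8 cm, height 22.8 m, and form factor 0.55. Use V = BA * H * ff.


(D/200)^2 = (48.8/200)^2 = 0.244^2 = 0.059536
BA = 3.141593 * 0.059536 = 0.187038 m^2
V = 0.187038 * 22.8 * 0.55 = 2.34546 ≈ 2.345 m^3

2.345 m^3


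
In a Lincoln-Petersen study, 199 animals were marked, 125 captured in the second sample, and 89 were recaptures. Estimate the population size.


N = M * C / R = 199 * 125 / 89 = 24875 / 89 = 279.49 ≈ 279

279 individuals


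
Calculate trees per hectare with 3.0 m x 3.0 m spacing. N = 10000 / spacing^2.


N = 10000 / 3.0^2 = 10000 / 9 = 1111.11 ≈ 1111 trees/ha

1111 trees/ha


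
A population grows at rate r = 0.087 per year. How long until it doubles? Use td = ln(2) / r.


td = ln(2) / 0.087 = 0.693147 / 0.087 = 7.96721 ≈ 8.0 years

8.0 years


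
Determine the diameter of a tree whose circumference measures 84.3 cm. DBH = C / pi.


DBH = C / pi = 84.3 / 3.141593 = 26.8335 ≈ 26.83 cm

26.83 cm


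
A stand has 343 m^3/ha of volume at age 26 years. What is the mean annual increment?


MAI = 343 / 26 = 13.1923 ≈ 13.19 m^3/ha/yr

13.19 m^3/ha/yr


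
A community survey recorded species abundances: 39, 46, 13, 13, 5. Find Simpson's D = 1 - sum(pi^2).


Total N = 39 + 46 + 13 + 13 + 5 = 116
Per-species terms:
  p = 39/116 = 0.336207; p^2 = 0.336207^2 = 0.113035
  p = 46/116 = 0.396552; p^2 = 0.396552^2 = 0.157253
  p = 13/116 = 0.112069; p^2 = 0.112069^2 = 0.012559
  p = 13/116 = 0.112069; p^2 = 0.112069^2 = 0.012559
  p = 5/116 = 0.043103; p^2 = 0.043103^2 = 0.001858
sum(p^2) = 0.113035 + 0.157253 + 0.012559 + 0.012559 + 0.001858 = 0.297264
D = 1 - 0.297264 = 0.702736 ≈ 0.7027

0.7027


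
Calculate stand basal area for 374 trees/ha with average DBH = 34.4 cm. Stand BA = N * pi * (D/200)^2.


(D/200)^2 = (34.4/200)^2 = 0.172^2 = 0.029584
Individual BA = 3.141593 * 0.029584 = 0.0929409 m^2
Stand BA = 374 * 0.0929409 = 34.7599 ≈ 34.76 m^2/ha

34.76 m^2/ha


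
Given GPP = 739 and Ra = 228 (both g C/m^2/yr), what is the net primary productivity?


NPP = GPP - Ra = 739 - 228 = 511 g C/m^2/yr

511 g C/m^2/yr


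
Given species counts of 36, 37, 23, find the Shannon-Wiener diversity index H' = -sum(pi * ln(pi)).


Total N = 36 + 37 + 23 = 96
Per-species terms:
  p = 36/96 = 0.375000; ln(p) = -0.980829; p*ln(p) = 0.375000 * (-0.980829) = -0.367811
  p = 37/96 = 0.385417; ln(p) = -0.953429; p*ln(p) = 0.385417 * (-0.953429) = -0.367468
  p = 23/96 = 0.239583; ln(p) = -1.428855; p*ln(p) = 0.239583 * (-1.428855) = -0.342329
sum(p*ln(p)) = (-0.367811) + (-0.367468) + (-0.342329) = -1.077608
H' = -(-1.077608) = 1.077608 ≈ 1.0776

1.0776


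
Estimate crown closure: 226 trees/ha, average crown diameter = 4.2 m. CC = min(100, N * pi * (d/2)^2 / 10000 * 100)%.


(d/2)^2 = (4.2/2)^2 = 2.1^2 = 4.41
Crown area = 3.141593 * 4.41 = 13.8544 m^2
N * area / 10000 * 100 = 226 * 13.8544 / 10000 * 100 = 31.3109
CC = min(100, 31.3109) = 31.3109 ≈ 31.3%

31.3%


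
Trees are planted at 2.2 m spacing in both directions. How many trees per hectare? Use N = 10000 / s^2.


N = 10000 / 2.2^2 = 10000 / 4.84 = 2066.12 ≈ 2066 trees/ha

2066 trees/ha


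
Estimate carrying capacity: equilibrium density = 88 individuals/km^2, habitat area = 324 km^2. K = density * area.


K = 88 * 324 = 28512 individuals

28512 individuals


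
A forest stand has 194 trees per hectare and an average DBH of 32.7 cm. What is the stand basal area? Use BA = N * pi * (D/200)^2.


(D/200)^2 = (32.7/200)^2 = 0.1635^2 = 0.02673225
Individual BA = 3.141593 * 0.02673225 = 0.0839818 m^2
Stand BA = 194 * 0.0839818 = 16.2925 ≈ 16.29 m^2/ha

16.29 m^2/ha


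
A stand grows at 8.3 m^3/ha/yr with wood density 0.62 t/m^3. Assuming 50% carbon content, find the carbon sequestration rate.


C = 8.3 * 0.62 * 0.5 = 2.573 ≈ 2.57 t C/ha/yr

2.57 t C/ha/yr


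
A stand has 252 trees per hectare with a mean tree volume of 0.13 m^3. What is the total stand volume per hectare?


V_stand = 252 * 0.13 = 32.76 ≈ 32.8 m^3/ha

32.8 m^3/ha


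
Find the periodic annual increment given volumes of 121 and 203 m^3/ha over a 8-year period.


PAI = (V2 - V1) / period = (203 - 121) / 8 = 82 / 8 = 10.25 m^3/ha/yr

10.25 m^3/ha/yr


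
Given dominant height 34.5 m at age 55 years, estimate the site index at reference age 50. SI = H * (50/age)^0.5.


50/55 = 0.909091
(0.909091)^0.5 = 0.953463
SI = 34.5 * 0.953463 = 32.8945 ≈ 32.9 m

32.9 m


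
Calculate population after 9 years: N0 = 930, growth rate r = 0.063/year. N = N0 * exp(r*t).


r*t = 0.063 * 9 = 0.567
exp(0.567) = 1.76297
N = 930 * 1.76297 = 1639.56 ≈ 1640

1640


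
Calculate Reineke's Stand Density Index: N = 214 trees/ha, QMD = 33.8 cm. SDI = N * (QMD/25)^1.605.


QMD/25 = 33.8/25 = 1.352
(1.352)^1.605 = exp(1.605 * ln(1.352)) = exp(1.605 * 0.301585) = exp(0.484044) = 1.62262
SDI = 214 * 1.62262 = 347.241 ≈ 347

347


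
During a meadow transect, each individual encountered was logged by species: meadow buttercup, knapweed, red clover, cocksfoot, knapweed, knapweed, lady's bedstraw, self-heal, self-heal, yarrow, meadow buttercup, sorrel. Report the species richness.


Total individuals logged = 12
Distinct species (count of individuals): meadow buttercup (2), knapweed (3), red clover (1), cocksfoot (1), lady's bedstraw (1), self-heal (2), yarrow (1), sorrel (1)
Species richness = number of distinct species = 8

8


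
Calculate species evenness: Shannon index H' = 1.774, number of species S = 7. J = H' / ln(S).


ln(7) = 1.94591
J = H' / ln(S) = 1.774 / 1.94591 = 0.911656 ≈ 0.9117

0.9117


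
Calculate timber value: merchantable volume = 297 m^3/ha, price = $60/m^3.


Value = 297 * 60 = $17820/ha

$17820/ha


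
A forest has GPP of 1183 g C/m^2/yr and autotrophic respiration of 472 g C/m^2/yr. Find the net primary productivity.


NPP = GPP - Ra = 1183 - 472 = 711 g C/m^2/yr

711 g C/m^2/yr


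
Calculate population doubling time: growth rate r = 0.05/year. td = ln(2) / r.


td = ln(2) / 0.05 = 0.693147 / 0.05 = 13.8629 ≈ 13.9 years

13.9 years


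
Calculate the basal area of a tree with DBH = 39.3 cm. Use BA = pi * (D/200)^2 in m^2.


D/200 = 39.3/200 = 0.1965 m
(D/200)^2 = 0.1965^2 = 0.03861225
BA = 3.141593 * 0.03861225 = 0.121304 ≈ 0.1213 m^2

0.1213 m^2


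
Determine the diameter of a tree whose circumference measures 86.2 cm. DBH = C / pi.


DBH = C / pi = 86.2 / 3.141593 = 27.4383 ≈ 27.44 cm

27.44 cm


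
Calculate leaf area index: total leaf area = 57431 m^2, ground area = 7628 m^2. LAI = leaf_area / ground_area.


LAI = 57431 / 7628 = 7.5290 ≈ 7.53

7.53


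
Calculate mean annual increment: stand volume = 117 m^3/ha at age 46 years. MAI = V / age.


MAI = 117 / 46 = 2.5435 ≈ 2.54 m^3/ha/yr

2.54 m^3/ha/yr


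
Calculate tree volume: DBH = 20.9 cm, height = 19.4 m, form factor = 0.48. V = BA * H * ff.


(D/200)^2 = (20.9/200)^2 = 0.1045^2 = 0.01092025
BA = 3.141593 * 0.01092025 = 0.0343070 m^2
V = 0.0343070 * 19.4 * 0.48 = 0.319467 ≈ 0.319 m^3

0.319 m^3


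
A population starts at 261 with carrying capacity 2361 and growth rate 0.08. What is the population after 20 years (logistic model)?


(K - N0)/N0 = (2361 - 261)/261 = 2100/261 = 8.04598
r*t = 0.08 * 20 = 1.6; exp(-1.6) = 0.201897
8.04598 * 0.201897 = 1.62446
1 + 1.62446 = 2.62446
N = 2361 / 2.62446 = 899.614 ≈ 900

900


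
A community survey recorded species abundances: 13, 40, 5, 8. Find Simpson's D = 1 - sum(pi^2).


Total N = 13 + 40 + 5 + 8 = 66
Per-species terms:
  p = 13/66 = 0.196970; p^2 = 0.196970^2 = 0.038797
  p = 40/66 = 0.606061; p^2 = 0.606061^2 = 0.367310
  p = 5/66 = 0.075758; p^2 = 0.075758^2 = 0.005739
  p = 8/66 = 0.121212; p^2 = 0.121212^2 = 0.014692
sum(p^2) = 0.038797 + 0.367310 + 0.005739 + 0.014692 = 0.426538
D = 1 - 0.426538 = 0.573462 ≈ 0.5735

0.5735


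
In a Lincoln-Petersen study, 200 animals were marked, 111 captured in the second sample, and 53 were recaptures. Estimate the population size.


N = M * C / R = 200 * 111 / 53 = 22200 / 53 = 418.87 ≈ 419

419 individuals
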